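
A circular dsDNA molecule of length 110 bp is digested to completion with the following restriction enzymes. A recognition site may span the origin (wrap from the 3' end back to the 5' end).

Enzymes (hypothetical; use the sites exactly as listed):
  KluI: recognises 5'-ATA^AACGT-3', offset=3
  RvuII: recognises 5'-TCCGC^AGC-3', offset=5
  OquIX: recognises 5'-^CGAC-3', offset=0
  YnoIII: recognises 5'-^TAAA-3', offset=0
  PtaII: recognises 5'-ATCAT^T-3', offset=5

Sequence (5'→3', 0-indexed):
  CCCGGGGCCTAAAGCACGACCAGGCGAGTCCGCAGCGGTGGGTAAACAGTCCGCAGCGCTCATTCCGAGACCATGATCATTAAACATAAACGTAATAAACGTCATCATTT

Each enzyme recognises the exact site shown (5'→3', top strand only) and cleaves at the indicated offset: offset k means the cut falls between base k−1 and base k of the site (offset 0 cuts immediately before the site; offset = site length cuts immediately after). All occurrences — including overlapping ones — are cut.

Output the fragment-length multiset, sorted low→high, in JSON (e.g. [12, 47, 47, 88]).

Scan for sites:
  KluI (ATAAACGT, off=3): starts [85, 94] → cuts [88, 97]
  RvuII (TCCGCAGC, off=5): starts [28, 49] → cuts [33, 54]
  OquIX (CGAC, off=0): starts [16] → cuts [16]
  YnoIII (TAAA, off=0): starts [9, 42, 80, 86, 95] → cuts [9, 42, 80, 86, 95]
  PtaII (ATCATT, off=5): starts [75, 103] → cuts [80, 108]

All cut coordinates (distinct, sorted): [9, 16, 33, 42, 54, 80, 86, 88, 95, 97, 108]

Fragment lengths:
  9→16: 7 bp
  16→33: 17 bp
  33→42: 9 bp
  42→54: 12 bp
  54→80: 26 bp
  80→86: 6 bp
  86→88: 2 bp
  88→95: 7 bp
  95→97: 2 bp
  97→108: 11 bp
  108→9 (wrap): 110-108+9 = 11 bp

[2,2,6,7,7,9,11,11,12,17,26]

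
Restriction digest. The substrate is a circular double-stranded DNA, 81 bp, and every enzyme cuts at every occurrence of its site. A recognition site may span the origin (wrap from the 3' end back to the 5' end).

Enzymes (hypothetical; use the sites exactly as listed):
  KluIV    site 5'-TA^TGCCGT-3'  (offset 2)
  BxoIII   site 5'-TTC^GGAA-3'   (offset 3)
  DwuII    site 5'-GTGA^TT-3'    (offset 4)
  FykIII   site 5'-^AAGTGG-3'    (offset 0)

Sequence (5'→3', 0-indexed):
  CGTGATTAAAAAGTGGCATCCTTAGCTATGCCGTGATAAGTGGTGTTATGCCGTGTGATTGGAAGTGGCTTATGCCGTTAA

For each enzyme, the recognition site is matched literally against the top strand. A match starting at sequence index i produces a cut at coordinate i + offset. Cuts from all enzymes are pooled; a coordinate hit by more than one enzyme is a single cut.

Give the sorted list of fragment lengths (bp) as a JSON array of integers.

Per-enzyme occurrences:
  KluIV TATGCCGT/2: at [26, 46, 70] ⇒ [28, 48, 72]
  BxoIII (TTCGGAA, off=3): no sites
  DwuII GTGATT/4: at [1, 54] ⇒ [5, 58]
  FykIII AAGTGG/0: at [10, 37, 62] ⇒ [10, 37, 62]

All cut coordinates (distinct, sorted): [5, 10, 28, 37, 48, 58, 62, 72]

Fragments:
  5→10: 5 bp
  10→28: 18 bp
  28→37: 9 bp
  37→48: 11 bp
  48→58: 10 bp
  58→62: 4 bp
  62→72: 10 bp
  72→5 (wrap): 81-72+5 = 14 bp

[4,5,9,10,10,11,14,18]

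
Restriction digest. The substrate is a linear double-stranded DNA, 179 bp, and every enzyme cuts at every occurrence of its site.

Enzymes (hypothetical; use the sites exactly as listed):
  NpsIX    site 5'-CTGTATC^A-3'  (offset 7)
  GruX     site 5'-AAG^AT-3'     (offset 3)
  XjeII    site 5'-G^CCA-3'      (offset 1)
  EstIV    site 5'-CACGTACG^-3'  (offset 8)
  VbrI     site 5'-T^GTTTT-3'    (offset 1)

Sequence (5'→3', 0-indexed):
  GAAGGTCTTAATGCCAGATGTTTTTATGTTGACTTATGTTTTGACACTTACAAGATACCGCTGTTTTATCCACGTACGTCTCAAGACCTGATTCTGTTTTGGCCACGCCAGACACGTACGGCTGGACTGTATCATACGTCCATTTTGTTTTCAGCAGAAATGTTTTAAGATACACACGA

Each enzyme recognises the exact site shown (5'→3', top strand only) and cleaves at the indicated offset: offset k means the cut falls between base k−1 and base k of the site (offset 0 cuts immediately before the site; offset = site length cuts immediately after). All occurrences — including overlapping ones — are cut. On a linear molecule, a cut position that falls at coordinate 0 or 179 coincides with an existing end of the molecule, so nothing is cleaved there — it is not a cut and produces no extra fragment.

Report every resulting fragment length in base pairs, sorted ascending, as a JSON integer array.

Scan for sites:
  NpsIX (CTGTATCA, off=7): starts [126] → cuts [133]
  GruX (AAGAT, off=3): starts [51, 166] → cuts [54, 169]
  XjeII (GCCA, off=1): starts [12, 101, 106] → cuts [13, 102, 107]
  EstIV (CACGTACG, off=8): starts [70, 112] → cuts [78, 120]
  VbrI (TGTTTT, off=1): starts [18, 36, 61, 94, 145, 160] → cuts [19, 37, 62, 95, 146, 161]

All cut coordinates (distinct, sorted): [13, 19, 37, 54, 62, 78, 95, 102, 107, 120, 133, 146, 161, 169]

Fragment lengths:
  [0,13): 13 bp
  [13,19): 6 bp
  [19,37): 18 bp
  [37,54): 17 bp
  [54,62): 8 bp
  [62,78): 16 bp
  [78,95): 17 bp
  [95,102): 7 bp
  [102,107): 5 bp
  [107,120): 13 bp
  [120,133): 13 bp
  [133,146): 13 bp
  [146,161): 15 bp
  [161,169): 8 bp
  [169,179): 10 bp

[5,6,7,8,8,10,13,13,13,13,15,16,17,17,18]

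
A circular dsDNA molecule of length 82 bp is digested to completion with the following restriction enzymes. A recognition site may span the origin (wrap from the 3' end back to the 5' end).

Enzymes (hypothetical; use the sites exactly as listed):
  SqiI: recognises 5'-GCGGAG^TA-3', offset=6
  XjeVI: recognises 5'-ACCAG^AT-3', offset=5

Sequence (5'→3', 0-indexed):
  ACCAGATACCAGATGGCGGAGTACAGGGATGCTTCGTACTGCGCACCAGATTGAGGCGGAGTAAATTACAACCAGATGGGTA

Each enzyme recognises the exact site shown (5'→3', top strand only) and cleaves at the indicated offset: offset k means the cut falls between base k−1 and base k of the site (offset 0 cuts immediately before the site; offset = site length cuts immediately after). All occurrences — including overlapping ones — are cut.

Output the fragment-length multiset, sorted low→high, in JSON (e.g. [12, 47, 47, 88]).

Scan for sites:
  SqiI GCGGAGTA/6: at [15, 55] ⇒ [21, 61]
  XjeVI ACCAGAT/5: at [0, 7, 44, 70] ⇒ [5, 12, 49, 75]

All cut coordinates (distinct, sorted): [5, 12, 21, 49, 61, 75]

Fragment lengths:
  5→12: 7 bp
  12→21: 9 bp
  21→49: 28 bp
  49→61: 12 bp
  61→75: 14 bp
  75→5 (wrap): 82-75+5 = 12 bp

[7,9,12,12,14,28]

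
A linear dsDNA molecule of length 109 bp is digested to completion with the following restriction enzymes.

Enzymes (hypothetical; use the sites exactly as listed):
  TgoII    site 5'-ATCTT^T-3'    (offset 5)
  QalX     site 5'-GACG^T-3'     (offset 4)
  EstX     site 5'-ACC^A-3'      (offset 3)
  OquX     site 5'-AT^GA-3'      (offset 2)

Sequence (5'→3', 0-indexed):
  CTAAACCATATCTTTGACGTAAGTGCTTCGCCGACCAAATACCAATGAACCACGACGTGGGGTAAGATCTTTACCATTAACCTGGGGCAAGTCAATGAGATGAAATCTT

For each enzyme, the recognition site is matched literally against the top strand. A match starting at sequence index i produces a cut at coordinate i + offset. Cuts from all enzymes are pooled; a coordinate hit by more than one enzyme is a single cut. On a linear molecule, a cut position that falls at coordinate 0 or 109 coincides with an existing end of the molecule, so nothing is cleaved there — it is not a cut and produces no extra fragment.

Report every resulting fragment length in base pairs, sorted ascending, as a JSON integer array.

[3,4,5,5,5,6,7,7,7,8,14,17,21]

Scan for sites:
  TgoII (ATCTTT, off=5): starts [9, 66] → cuts [14, 71]
  QalX (GACGT, off=4): starts [15, 53] → cuts [19, 57]
  EstX (ACCA, off=3): starts [4, 33, 40, 48, 72] → cuts [7, 36, 43, 51, 75]
  OquX (ATGA, off=2): starts [44, 94, 99] → cuts [46, 96, 101]

All cut coordinates (distinct, sorted): [7, 14, 19, 36, 43, 46, 51, 57, 71, 75, 96, 101]

Fragments:
  [0,7): 7 bp
  [7,14): 7 bp
  [14,19): 5 bp
  [19,36): 17 bp
  [36,43): 7 bp
  [43,46): 3 bp
  [46,51): 5 bp
  [51,57): 6 bp
  [57,71): 14 bp
  [71,75): 4 bp
  [75,96): 21 bp
  [96,101): 5 bp
  [101,109): 8 bp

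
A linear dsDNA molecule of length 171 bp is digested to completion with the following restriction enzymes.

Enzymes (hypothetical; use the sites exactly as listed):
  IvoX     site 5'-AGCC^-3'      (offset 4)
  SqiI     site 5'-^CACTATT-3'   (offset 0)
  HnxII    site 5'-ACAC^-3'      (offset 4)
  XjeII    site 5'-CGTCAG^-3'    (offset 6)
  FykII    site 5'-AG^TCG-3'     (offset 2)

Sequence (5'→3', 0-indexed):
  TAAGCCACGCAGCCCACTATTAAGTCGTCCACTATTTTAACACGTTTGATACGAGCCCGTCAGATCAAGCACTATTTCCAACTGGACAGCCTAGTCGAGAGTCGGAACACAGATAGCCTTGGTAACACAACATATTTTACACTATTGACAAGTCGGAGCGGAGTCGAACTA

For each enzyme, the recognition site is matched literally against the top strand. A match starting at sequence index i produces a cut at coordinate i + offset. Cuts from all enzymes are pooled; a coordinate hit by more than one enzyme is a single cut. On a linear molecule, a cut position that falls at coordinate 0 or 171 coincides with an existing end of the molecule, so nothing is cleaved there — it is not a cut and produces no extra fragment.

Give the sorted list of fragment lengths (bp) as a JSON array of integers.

[3,3,5,6,6,6,7,8,8,8,9,10,10,10,11,11,14,14,22]

Scan for sites:
  IvoX (AGCC, off=4): starts [2, 10, 53, 87, 114] → cuts [6, 14, 57, 91, 118]
  SqiI (CACTATT, off=0): starts [14, 29, 69, 139] → cuts [14, 29, 69, 139]
  HnxII (ACAC, off=4): starts [39, 106, 124, 138] → cuts [43, 110, 128, 142]
  XjeII (CGTCAG, off=6): starts [57] → cuts [63]
  FykII (AGTCG, off=2): starts [22, 92, 99, 150, 161] → cuts [24, 94, 101, 152, 163]

All cut coordinates (distinct, sorted): [6, 14, 24, 29, 43, 57, 63, 69, 91, 94, 101, 110, 118, 128, 139, 142, 152, 163]

Fragment lengths:
  [0,6): 6 bp
  [6,14): 8 bp
  [14,24): 10 bp
  [24,29): 5 bp
  [29,43): 14 bp
  [43,57): 14 bp
  [57,63): 6 bp
  [63,69): 6 bp
  [69,91): 22 bp
  [91,94): 3 bp
  [94,101): 7 bp
  [101,110): 9 bp
  [110,118): 8 bp
  [118,128): 10 bp
  [128,139): 11 bp
  [139,142): 3 bp
  [142,152): 10 bp
  [152,163): 11 bp
  [163,171): 8 bp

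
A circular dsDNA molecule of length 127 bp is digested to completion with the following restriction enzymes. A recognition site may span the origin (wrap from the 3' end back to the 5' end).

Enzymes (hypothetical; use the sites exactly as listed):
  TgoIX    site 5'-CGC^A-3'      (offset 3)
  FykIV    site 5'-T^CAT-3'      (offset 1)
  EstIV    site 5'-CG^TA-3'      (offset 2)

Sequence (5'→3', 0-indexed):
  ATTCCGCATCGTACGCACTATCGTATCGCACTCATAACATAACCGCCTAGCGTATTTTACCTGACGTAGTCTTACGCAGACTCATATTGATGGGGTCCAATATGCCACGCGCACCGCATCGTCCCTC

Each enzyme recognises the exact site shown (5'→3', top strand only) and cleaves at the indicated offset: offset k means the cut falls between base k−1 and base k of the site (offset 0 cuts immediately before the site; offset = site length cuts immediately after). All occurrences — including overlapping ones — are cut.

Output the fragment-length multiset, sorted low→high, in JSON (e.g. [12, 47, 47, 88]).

Site scan:
  TgoIX (CGCA, off=3): starts [4, 13, 26, 74, 109, 114] → cuts [7, 16, 29, 77, 112, 117]
  FykIV (TCAT, off=1): starts [31, 81, 125] → cuts [32, 82, 126]
  EstIV (CGTA, off=2): starts [9, 21, 50, 64] → cuts [11, 23, 52, 66]

All cut coordinates (distinct, sorted): [7, 11, 16, 23, 29, 32, 52, 66, 77, 82, 112, 117, 126]

Fragments:
  7→11: 4 bp
  11→16: 5 bp
  16→23: 7 bp
  23→29: 6 bp
  29→32: 3 bp
  32→52: 20 bp
  52→66: 14 bp
  66→77: 11 bp
  77→82: 5 bp
  82→112: 30 bp
  112→117: 5 bp
  117→126: 9 bp
  126→7 (wrap): 127-126+7 = 8 bp

[3,4,5,5,5,6,7,8,9,11,14,20,30]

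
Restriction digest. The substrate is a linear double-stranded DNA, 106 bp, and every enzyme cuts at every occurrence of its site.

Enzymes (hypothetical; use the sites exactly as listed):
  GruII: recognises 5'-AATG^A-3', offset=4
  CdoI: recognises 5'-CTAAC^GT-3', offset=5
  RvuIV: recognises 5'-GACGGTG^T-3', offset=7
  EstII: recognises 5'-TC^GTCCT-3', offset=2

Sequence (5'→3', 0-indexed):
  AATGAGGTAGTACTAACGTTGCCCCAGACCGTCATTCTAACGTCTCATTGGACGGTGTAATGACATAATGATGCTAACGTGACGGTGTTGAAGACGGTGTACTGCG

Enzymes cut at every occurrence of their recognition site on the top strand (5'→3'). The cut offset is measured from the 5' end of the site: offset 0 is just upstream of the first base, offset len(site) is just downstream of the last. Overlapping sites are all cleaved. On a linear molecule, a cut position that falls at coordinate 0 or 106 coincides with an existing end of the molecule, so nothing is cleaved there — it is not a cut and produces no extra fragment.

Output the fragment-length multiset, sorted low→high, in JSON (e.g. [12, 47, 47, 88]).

Site scan:
  GruII (AATGA, off=4): starts [0, 58, 66] → cuts [4, 62, 70]
  CdoI (CTAACGT, off=5): starts [12, 36, 73] → cuts [17, 41, 78]
  RvuIV (GACGGTGT, off=7): starts [50, 80, 92] → cuts [57, 87, 99]
  EstII (TCGTCCT, off=2): no sites

All cut coordinates (distinct, sorted): [4, 17, 41, 57, 62, 70, 78, 87, 99]

Fragment lengths:
  [0,4): 4 bp
  [4,17): 13 bp
  [17,41): 24 bp
  [41,57): 16 bp
  [57,62): 5 bp
  [62,70): 8 bp
  [70,78): 8 bp
  [78,87): 9 bp
  [87,99): 12 bp
  [99,106): 7 bp

[4,5,7,8,8,9,12,13,16,24]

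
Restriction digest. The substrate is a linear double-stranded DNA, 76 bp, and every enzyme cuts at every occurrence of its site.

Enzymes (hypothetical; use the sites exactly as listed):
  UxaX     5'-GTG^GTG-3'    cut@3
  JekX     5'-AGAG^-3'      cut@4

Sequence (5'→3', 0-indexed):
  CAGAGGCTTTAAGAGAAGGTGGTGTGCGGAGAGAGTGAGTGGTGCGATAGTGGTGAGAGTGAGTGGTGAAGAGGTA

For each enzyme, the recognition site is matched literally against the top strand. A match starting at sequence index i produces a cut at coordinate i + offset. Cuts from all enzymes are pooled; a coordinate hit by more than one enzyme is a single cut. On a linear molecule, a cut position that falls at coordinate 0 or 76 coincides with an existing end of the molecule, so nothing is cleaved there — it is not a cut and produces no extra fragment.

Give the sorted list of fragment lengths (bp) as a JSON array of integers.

Scan for sites:
  UxaX GTGGTG/3: at [18, 38, 49, 62] ⇒ [21, 41, 52, 65]
  JekX AGAG/4: at [1, 11, 29, 31, 55, 69] ⇒ [5, 15, 33, 35, 59, 73]

All cut coordinates (distinct, sorted): [5, 15, 21, 33, 35, 41, 52, 59, 65, 73]

Fragments:
  [0,5): 5 bp
  [5,15): 10 bp
  [15,21): 6 bp
  [21,33): 12 bp
  [33,35): 2 bp
  [35,41): 6 bp
  [41,52): 11 bp
  [52,59): 7 bp
  [59,65): 6 bp
  [65,73): 8 bp
  [73,76): 3 bp

[2,3,5,6,6,6,7,8,10,11,12]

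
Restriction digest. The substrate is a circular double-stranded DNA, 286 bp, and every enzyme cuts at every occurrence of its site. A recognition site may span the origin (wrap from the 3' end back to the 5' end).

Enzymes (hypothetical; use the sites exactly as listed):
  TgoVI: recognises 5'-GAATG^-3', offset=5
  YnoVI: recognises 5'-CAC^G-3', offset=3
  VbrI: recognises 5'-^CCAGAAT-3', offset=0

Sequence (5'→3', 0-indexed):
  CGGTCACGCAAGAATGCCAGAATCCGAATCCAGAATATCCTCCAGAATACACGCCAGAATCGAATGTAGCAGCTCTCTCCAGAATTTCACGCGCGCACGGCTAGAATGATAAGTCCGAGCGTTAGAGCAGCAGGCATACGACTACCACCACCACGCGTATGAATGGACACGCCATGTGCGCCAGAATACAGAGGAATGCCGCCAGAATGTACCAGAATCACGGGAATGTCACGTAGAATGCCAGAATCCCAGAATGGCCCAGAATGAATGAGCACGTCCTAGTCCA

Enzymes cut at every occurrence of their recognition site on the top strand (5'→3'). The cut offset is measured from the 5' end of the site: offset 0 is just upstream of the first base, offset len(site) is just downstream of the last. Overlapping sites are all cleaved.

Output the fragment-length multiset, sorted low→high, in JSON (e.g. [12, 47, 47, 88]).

Per-enzyme occurrences:
  TgoVI GAATG/5: at [11, 61, 103, 160, 193, 204, 223, 235, 251, 261, 265] ⇒ [16, 66, 108, 165, 198, 209, 228, 240, 256, 266, 270]
  YnoVI CACG/3: at [4, 49, 87, 95, 151, 167, 218, 229, 272, 284] ⇒ [1, 7, 52, 90, 98, 154, 170, 221, 232, 275]
  VbrI CCAGAAT/0: at [16, 29, 41, 53, 78, 180, 201, 211, 240, 248, 258] ⇒ [16, 29, 41, 53, 78, 180, 201, 211, 240, 248, 258]

All cut coordinates (distinct, sorted): [1, 7, 16, 29, 41, 52, 53, 66, 78, 90, 98, 108, 154, 165, 170, 180, 198, 201, 209, 211, 221, 228, 232, 240, 248, 256, 258, 266, 270, 275]

Fragments:
  1→7: 6 bp
  7→16: 9 bp
  16→29: 13 bp
  29→41: 12 bp
  41→52: 11 bp
  52→53: 1 bp
  53→66: 13 bp
  66→78: 12 bp
  78→90: 12 bp
  90→98: 8 bp
  98→108: 10 bp
  108→154: 46 bp
  154→165: 11 bp
  165→170: 5 bp
  170→180: 10 bp
  180→198: 18 bp
  198→201: 3 bp
  201→209: 8 bp
  209→211: 2 bp
  211→221: 10 bp
  221→228: 7 bp
  228→232: 4 bp
  232→240: 8 bp
  240→248: 8 bp
  248→256: 8 bp
  256→258: 2 bp
  258→266: 8 bp
  266→270: 4 bp
  270→275: 5 bp
  275→1 (wrap): 286-275+1 = 12 bp

[1,2,2,3,4,4,5,5,6,7,8,8,8,8,8,8,9,10,10,10,11,11,12,12,12,12,13,13,18,46]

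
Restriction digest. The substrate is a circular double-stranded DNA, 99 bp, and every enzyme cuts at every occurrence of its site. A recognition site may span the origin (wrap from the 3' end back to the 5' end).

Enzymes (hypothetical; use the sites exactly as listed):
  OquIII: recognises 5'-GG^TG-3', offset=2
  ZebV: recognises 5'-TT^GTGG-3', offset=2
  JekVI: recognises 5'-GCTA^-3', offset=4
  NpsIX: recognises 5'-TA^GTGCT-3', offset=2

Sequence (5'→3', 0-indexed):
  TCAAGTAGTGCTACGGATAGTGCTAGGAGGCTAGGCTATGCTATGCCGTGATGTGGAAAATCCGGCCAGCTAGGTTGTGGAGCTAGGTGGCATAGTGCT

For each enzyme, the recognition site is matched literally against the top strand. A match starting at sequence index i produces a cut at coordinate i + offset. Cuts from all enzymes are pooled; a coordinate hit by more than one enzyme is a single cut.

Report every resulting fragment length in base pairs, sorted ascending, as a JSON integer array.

[2,4,5,5,6,6,6,7,8,9,12,29]

Site scan:
  OquIII GGTG/2: at [85] ⇒ [87]
  ZebV TTGTGG/2: at [74] ⇒ [76]
  JekVI GCTA/4: at [9, 21, 29, 34, 39, 68, 81] ⇒ [13, 25, 33, 38, 43, 72, 85]
  NpsIX TAGTGCT/2: at [5, 17, 92] ⇒ [7, 19, 94]

All cut coordinates (distinct, sorted): [7, 13, 19, 25, 33, 38, 43, 72, 76, 85, 87, 94]

Fragments:
  7→13: 6 bp
  13→19: 6 bp
  19→25: 6 bp
  25→33: 8 bp
  33→38: 5 bp
  38→43: 5 bp
  43→72: 29 bp
  72→76: 4 bp
  76→85: 9 bp
  85→87: 2 bp
  87→94: 7 bp
  94→7 (wrap): 99-94+7 = 12 bp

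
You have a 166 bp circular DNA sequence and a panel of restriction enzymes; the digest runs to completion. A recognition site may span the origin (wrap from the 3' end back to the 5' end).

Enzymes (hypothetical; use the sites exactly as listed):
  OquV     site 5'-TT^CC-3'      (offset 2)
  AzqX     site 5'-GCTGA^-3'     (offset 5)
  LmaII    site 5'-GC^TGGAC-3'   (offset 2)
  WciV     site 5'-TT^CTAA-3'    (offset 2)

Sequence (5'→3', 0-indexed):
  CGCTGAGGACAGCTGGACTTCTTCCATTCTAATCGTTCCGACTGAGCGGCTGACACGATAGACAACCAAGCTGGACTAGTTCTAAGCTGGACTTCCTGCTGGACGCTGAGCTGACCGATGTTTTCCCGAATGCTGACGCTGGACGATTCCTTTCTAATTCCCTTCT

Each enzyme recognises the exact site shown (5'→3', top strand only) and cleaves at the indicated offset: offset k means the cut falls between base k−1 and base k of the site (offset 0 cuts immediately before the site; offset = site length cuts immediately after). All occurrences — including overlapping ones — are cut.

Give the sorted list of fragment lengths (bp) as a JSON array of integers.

Per-enzyme occurrences:
  OquV TTCC/2: at [21, 35, 92, 122, 146, 157] ⇒ [23, 37, 94, 124, 148, 159]
  AzqX GCTGA/5: at [1, 48, 104, 109, 131] ⇒ [6, 53, 109, 114, 136]
  LmaII GCTGGAC/2: at [11, 69, 85, 97, 137] ⇒ [13, 71, 87, 99, 139]
  WciV TTCTAA/2: at [26, 79, 151] ⇒ [28, 81, 153]

All cut coordinates (distinct, sorted): [6, 13, 23, 28, 37, 53, 71, 81, 87, 94, 99, 109, 114, 124, 136, 139, 148, 153, 159]

Fragments:
  6→13: 7 bp
  13→23: 10 bp
  23→28: 5 bp
  28→37: 9 bp
  37→53: 16 bp
  53→71: 18 bp
  71→81: 10 bp
  81→87: 6 bp
  87→94: 7 bp
  94→99: 5 bp
  99→109: 10 bp
  109→114: 5 bp
  114→124: 10 bp
  124→136: 12 bp
  136→139: 3 bp
  139→148: 9 bp
  148→153: 5 bp
  153→159: 6 bp
  159→6 (wrap): 166-159+6 = 13 bp

[3,5,5,5,5,6,6,7,7,9,9,10,10,10,10,12,13,16,18]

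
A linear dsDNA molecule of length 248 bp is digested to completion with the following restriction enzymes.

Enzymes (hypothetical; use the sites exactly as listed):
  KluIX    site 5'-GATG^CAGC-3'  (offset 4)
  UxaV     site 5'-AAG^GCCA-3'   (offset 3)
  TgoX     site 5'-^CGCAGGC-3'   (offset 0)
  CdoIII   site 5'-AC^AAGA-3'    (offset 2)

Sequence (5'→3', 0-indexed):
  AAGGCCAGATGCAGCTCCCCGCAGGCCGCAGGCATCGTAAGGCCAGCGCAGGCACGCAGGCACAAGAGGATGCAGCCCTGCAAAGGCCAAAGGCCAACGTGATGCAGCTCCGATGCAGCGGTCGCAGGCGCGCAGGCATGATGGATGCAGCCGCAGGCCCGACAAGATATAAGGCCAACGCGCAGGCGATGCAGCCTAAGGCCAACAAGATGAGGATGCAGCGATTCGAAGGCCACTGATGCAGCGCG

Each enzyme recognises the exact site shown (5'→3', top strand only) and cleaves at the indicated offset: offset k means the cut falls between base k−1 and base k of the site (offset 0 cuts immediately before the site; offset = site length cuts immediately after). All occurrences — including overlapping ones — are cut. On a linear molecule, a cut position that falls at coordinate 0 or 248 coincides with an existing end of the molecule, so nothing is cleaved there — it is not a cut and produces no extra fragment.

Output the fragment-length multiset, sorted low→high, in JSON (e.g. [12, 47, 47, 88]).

Scan for sites:
  KluIX GATGCAGC/4: at [7, 68, 100, 111, 143, 187, 214, 237] ⇒ [11, 72, 104, 115, 147, 191, 218, 241]
  UxaV AAGGCCA/3: at [0, 38, 82, 89, 170, 197, 228] ⇒ [3, 41, 85, 92, 173, 200, 231]
  TgoX CGCAGGC/0: at [19, 26, 46, 54, 122, 130, 151, 180] ⇒ [19, 26, 46, 54, 122, 130, 151, 180]
  CdoIII ACAAGA/2: at [61, 161, 204] ⇒ [63, 163, 206]

Pooled cuts: [3, 11, 19, 26, 41, 46, 54, 63, 72, 85, 92, 104, 115, 122, 130, 147, 151, 163, 173, 180, 191, 200, 206, 218, 231, 241]

Fragment lengths:
  [0,3): 3 bp
  [3,11): 8 bp
  [11,19): 8 bp
  [19,26): 7 bp
  [26,41): 15 bp
  [41,46): 5 bp
  [46,54): 8 bp
  [54,63): 9 bp
  [63,72): 9 bp
  [72,85): 13 bp
  [85,92): 7 bp
  [92,104): 12 bp
  [104,115): 11 bp
  [115,122): 7 bp
  [122,130): 8 bp
  [130,147): 17 bp
  [147,151): 4 bp
  [151,163): 12 bp
  [163,173): 10 bp
  [173,180): 7 bp
  [180,191): 11 bp
  [191,200): 9 bp
  [200,206): 6 bp
  [206,218): 12 bp
  [218,231): 13 bp
  [231,241): 10 bp
  [241,248): 7 bp

[3,4,5,6,7,7,7,7,7,8,8,8,8,9,9,9,10,10,11,11,12,12,12,13,13,15,17]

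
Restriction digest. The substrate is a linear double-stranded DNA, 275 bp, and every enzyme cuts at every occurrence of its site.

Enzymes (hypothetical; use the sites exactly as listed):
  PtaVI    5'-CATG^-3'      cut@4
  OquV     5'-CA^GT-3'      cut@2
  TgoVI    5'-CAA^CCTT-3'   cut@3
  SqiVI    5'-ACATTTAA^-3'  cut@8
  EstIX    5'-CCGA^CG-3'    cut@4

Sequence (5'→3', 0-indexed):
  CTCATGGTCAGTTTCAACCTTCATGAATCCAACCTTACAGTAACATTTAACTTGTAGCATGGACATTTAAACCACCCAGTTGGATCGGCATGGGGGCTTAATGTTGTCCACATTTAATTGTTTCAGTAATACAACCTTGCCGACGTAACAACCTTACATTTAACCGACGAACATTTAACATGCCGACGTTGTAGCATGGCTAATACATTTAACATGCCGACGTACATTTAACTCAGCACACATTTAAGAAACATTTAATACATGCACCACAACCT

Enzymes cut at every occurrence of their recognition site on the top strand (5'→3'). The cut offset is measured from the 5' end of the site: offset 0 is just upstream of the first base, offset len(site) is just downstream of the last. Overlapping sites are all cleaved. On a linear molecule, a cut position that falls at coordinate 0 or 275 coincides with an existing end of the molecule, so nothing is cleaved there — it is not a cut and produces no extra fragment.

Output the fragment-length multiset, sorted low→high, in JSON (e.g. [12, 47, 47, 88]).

[4,4,4,4,4,4,6,6,7,7,7,8,8,8,8,9,9,9,11,11,11,11,11,11,12,12,14,14,16,25]

Per-enzyme occurrences:
  PtaVI (CATG, off=4): starts [2, 21, 57, 88, 178, 194, 212, 260] → cuts [6, 25, 61, 92, 182, 198, 216, 264]
  OquV (CAGT, off=2): starts [8, 37, 76, 123] → cuts [10, 39, 78, 125]
  TgoVI (CAACCTT, off=3): starts [14, 29, 131, 148] → cuts [17, 32, 134, 151]
  SqiVI (ACATTTAA, off=8): starts [42, 62, 109, 155, 170, 204, 223, 239, 250] → cuts [50, 70, 117, 163, 178, 212, 231, 247, 258]
  EstIX (CCGACG, off=4): starts [139, 163, 182, 216] → cuts [143, 167, 186, 220]

Pooled cuts: [6, 10, 17, 25, 32, 39, 50, 61, 70, 78, 92, 117, 125, 134, 143, 151, 163, 167, 178, 182, 186, 198, 212, 216, 220, 231, 247, 258, 264]

Fragment lengths:
  [0,6): 6 bp
  [6,10): 4 bp
  [10,17): 7 bp
  [17,25): 8 bp
  [25,32): 7 bp
  [32,39): 7 bp
  [39,50): 11 bp
  [50,61): 11 bp
  [61,70): 9 bp
  [70,78): 8 bp
  [78,92): 14 bp
  [92,117): 25 bp
  [117,125): 8 bp
  [125,134): 9 bp
  [134,143): 9 bp
  [143,151): 8 bp
  [151,163): 12 bp
  [163,167): 4 bp
  [167,178): 11 bp
  [178,182): 4 bp
  [182,186): 4 bp
  [186,198): 12 bp
  [198,212): 14 bp
  [212,216): 4 bp
  [216,220): 4 bp
  [220,231): 11 bp
  [231,247): 16 bp
  [247,258): 11 bp
  [258,264): 6 bp
  [264,275): 11 bp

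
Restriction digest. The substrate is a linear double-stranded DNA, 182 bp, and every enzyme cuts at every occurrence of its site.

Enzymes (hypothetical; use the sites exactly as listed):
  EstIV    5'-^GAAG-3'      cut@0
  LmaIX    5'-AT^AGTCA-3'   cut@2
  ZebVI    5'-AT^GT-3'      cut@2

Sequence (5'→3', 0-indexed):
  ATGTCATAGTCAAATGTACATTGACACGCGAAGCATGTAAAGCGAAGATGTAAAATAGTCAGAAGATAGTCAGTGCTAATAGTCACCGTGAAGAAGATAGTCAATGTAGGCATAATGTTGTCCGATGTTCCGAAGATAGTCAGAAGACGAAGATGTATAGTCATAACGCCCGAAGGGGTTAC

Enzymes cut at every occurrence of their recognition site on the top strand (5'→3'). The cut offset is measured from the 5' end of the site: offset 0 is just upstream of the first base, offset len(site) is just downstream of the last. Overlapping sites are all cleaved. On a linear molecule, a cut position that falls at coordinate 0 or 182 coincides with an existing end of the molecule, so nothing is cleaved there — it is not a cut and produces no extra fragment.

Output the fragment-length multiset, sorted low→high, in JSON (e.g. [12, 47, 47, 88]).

[2,3,4,5,5,5,5,6,6,6,6,6,6,7,7,7,7,8,9,10,11,11,13,13,14]

Site scan:
  EstIV GAAG/0: at [29, 43, 61, 89, 92, 131, 142, 148, 171] ⇒ [29, 43, 61, 89, 92, 131, 142, 148, 171]
  LmaIX ATAGTCA/2: at [5, 54, 65, 78, 96, 135, 156] ⇒ [7, 56, 67, 80, 98, 137, 158]
  ZebVI ATGT/2: at [0, 13, 34, 47, 103, 114, 124, 152] ⇒ [2, 15, 36, 49, 105, 116, 126, 154]

Pooled cuts: [2, 7, 15, 29, 36, 43, 49, 56, 61, 67, 80, 89, 92, 98, 105, 116, 126, 131, 137, 142, 148, 154, 158, 171]

Fragment lengths:
  [0,2): 2 bp
  [2,7): 5 bp
  [7,15): 8 bp
  [15,29): 14 bp
  [29,36): 7 bp
  [36,43): 7 bp
  [43,49): 6 bp
  [49,56): 7 bp
  [56,61): 5 bp
  [61,67): 6 bp
  [67,80): 13 bp
  [80,89): 9 bp
  [89,92): 3 bp
  [92,98): 6 bp
  [98,105): 7 bp
  [105,116): 11 bp
  [116,126): 10 bp
  [126,131): 5 bp
  [131,137): 6 bp
  [137,142): 5 bp
  [142,148): 6 bp
  [148,154): 6 bp
  [154,158): 4 bp
  [158,171): 13 bp
  [171,182): 11 bp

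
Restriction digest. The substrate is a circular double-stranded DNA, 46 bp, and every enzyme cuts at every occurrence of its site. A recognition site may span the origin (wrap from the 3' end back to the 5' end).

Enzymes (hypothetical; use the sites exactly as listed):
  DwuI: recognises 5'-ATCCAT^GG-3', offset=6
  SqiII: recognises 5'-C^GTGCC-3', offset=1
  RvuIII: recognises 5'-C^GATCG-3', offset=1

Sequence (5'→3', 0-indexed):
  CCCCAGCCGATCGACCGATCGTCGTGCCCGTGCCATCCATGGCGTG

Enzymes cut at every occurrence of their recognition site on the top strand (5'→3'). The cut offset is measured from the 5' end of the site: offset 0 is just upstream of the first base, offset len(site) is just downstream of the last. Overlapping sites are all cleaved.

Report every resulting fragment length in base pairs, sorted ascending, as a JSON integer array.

Scan for sites:
  DwuI (ATCCATGG, off=6): starts [34] → cuts [40]
  SqiII (CGTGCC, off=1): starts [22, 28, 42] → cuts [23, 29, 43]
  RvuIII (CGATCG, off=1): starts [7, 15] → cuts [8, 16]

Pooled cuts: [8, 16, 23, 29, 40, 43]

Fragment lengths:
  8→16: 8 bp
  16→23: 7 bp
  23→29: 6 bp
  29→40: 11 bp
  40→43: 3 bp
  43→8 (wrap): 46-43+8 = 11 bp

[3,6,7,8,11,11]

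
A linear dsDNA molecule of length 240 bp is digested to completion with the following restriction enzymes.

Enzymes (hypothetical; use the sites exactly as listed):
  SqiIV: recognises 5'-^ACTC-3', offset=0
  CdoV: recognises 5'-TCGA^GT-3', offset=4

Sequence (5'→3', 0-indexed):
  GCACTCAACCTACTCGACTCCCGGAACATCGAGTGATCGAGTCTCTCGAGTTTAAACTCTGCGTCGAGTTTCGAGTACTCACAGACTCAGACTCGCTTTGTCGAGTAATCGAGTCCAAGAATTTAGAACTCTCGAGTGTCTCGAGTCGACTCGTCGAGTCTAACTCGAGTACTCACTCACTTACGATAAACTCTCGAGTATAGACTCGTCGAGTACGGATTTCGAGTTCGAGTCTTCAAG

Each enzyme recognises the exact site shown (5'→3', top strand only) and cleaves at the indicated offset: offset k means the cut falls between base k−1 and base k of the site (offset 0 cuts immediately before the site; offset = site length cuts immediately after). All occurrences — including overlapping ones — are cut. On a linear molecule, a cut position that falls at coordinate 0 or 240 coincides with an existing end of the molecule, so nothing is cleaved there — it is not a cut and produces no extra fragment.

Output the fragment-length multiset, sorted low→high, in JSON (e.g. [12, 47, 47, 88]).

Site scan:
  SqiIV ACTC/0: at [2, 11, 16, 55, 76, 84, 90, 127, 148, 162, 170, 174, 189, 203] ⇒ [2, 11, 16, 55, 76, 84, 90, 127, 148, 162, 170, 174, 189, 203]
  CdoV TCGAGT/4: at [28, 36, 45, 63, 70, 100, 108, 131, 140, 153, 164, 193, 208, 221, 227] ⇒ [32, 40, 49, 67, 74, 104, 112, 135, 144, 157, 168, 197, 212, 225, 231]

Pooled cuts: [2, 11, 16, 32, 40, 49, 55, 67, 74, 76, 84, 90, 104, 112, 127, 135, 144, 148, 157, 162, 168, 170, 174, 189, 197, 203, 212, 225, 231]

Fragment lengths:
  [0,2): 2 bp
  [2,11): 9 bp
  [11,16): 5 bp
  [16,32): 16 bp
  [32,40): 8 bp
  [40,49): 9 bp
  [49,55): 6 bp
  [55,67): 12 bp
  [67,74): 7 bp
  [74,76): 2 bp
  [76,84): 8 bp
  [84,90): 6 bp
  [90,104): 14 bp
  [104,112): 8 bp
  [112,127): 15 bp
  [127,135): 8 bp
  [135,144): 9 bp
  [144,148): 4 bp
  [148,157): 9 bp
  [157,162): 5 bp
  [162,168): 6 bp
  [168,170): 2 bp
  [170,174): 4 bp
  [174,189): 15 bp
  [189,197): 8 bp
  [197,203): 6 bp
  [203,212): 9 bp
  [212,225): 13 bp
  [225,231): 6 bp
  [231,240): 9 bp

[2,2,2,4,4,5,5,6,6,6,6,6,7,8,8,8,8,8,9,9,9,9,9,9,12,13,14,15,15,16]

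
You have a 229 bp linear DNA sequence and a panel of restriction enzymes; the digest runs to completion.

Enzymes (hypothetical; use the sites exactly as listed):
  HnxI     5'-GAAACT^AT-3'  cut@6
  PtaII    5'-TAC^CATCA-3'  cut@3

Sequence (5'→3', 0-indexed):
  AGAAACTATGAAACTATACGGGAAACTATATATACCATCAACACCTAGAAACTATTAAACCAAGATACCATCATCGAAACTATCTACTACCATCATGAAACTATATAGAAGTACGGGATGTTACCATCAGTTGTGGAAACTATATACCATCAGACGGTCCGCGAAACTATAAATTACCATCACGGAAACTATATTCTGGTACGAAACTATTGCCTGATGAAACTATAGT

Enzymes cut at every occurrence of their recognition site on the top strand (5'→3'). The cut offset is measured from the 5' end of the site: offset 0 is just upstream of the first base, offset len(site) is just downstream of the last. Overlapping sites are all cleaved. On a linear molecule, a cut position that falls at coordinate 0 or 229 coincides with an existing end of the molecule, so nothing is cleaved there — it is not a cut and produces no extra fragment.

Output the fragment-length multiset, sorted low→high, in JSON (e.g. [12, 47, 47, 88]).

Per-enzyme occurrences:
  HnxI (GAAACTAT, off=6): starts [1, 9, 21, 47, 75, 96, 135, 162, 184, 202, 218] → cuts [7, 15, 27, 53, 81, 102, 141, 168, 190, 208, 224]
  PtaII (TACCATCA, off=3): starts [32, 65, 87, 121, 144, 174] → cuts [35, 68, 90, 124, 147, 177]

Pooled cuts: [7, 15, 27, 35, 53, 68, 81, 90, 102, 124, 141, 147, 168, 177, 190, 208, 224]

Fragments:
  [0,7): 7 bp
  [7,15): 8 bp
  [15,27): 12 bp
  [27,35): 8 bp
  [35,53): 18 bp
  [53,68): 15 bp
  [68,81): 13 bp
  [81,90): 9 bp
  [90,102): 12 bp
  [102,124): 22 bp
  [124,141): 17 bp
  [141,147): 6 bp
  [147,168): 21 bp
  [168,177): 9 bp
  [177,190): 13 bp
  [190,208): 18 bp
  [208,224): 16 bp
  [224,229): 5 bp

[5,6,7,8,8,9,9,12,12,13,13,15,16,17,18,18,21,22]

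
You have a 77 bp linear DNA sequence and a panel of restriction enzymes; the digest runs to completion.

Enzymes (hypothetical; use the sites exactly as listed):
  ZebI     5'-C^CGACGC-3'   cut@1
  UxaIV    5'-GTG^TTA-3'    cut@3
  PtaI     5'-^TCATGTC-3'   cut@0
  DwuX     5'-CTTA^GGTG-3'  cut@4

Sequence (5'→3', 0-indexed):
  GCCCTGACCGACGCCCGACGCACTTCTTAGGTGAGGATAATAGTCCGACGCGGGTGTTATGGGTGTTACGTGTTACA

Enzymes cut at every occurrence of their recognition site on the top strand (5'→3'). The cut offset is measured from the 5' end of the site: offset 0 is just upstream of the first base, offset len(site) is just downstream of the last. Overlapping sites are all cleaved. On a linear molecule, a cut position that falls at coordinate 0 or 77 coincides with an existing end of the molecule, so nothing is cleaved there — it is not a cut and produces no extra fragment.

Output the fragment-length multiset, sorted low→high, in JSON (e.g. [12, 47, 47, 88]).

Scan for sites:
  ZebI (CCGACGC, off=1): starts [7, 14, 44] → cuts [8, 15, 45]
  UxaIV (GTGTTA, off=3): starts [53, 62, 69] → cuts [56, 65, 72]
  PtaI (TCATGTC, off=0): no sites
  DwuX (CTTAGGTG, off=4): starts [25] → cuts [29]

All cut coordinates (distinct, sorted): [8, 15, 29, 45, 56, 65, 72]

Fragments:
  [0,8): 8 bp
  [8,15): 7 bp
  [15,29): 14 bp
  [29,45): 16 bp
  [45,56): 11 bp
  [56,65): 9 bp
  [65,72): 7 bp
  [72,77): 5 bp

[5,7,7,8,9,11,14,16]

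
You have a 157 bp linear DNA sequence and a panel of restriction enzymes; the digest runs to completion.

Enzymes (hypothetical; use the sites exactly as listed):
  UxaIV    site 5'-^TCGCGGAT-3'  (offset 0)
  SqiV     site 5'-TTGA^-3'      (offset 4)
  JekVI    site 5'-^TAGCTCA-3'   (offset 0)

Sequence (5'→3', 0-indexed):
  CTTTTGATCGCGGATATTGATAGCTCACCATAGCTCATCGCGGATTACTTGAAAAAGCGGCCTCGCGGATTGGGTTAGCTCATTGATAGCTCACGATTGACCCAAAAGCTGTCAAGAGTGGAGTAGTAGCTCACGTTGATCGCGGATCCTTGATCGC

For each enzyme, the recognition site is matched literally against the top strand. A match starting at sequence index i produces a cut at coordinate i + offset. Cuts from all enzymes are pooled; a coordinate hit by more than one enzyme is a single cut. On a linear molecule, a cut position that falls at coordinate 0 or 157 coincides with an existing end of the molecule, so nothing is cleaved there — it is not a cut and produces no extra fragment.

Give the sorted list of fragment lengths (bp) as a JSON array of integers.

[4,7,7,10,10,11,13,13,13,14,14,15,26]

Scan for sites:
  UxaIV (TCGCGGAT, off=0): starts [7, 37, 62, 139] → cuts [7, 37, 62, 139]
  SqiV (TTGA, off=4): starts [3, 16, 48, 82, 96, 135, 149] → cuts [7, 20, 52, 86, 100, 139, 153]
  JekVI (TAGCTCA, off=0): starts [20, 30, 75, 86, 126] → cuts [20, 30, 75, 86, 126]

Pooled cuts: [7, 20, 30, 37, 52, 62, 75, 86, 100, 126, 139, 153]

Fragments:
  [0,7): 7 bp
  [7,20): 13 bp
  [20,30): 10 bp
  [30,37): 7 bp
  [37,52): 15 bp
  [52,62): 10 bp
  [62,75): 13 bp
  [75,86): 11 bp
  [86,100): 14 bp
  [100,126): 26 bp
  [126,139): 13 bp
  [139,153): 14 bp
  [153,157): 4 bp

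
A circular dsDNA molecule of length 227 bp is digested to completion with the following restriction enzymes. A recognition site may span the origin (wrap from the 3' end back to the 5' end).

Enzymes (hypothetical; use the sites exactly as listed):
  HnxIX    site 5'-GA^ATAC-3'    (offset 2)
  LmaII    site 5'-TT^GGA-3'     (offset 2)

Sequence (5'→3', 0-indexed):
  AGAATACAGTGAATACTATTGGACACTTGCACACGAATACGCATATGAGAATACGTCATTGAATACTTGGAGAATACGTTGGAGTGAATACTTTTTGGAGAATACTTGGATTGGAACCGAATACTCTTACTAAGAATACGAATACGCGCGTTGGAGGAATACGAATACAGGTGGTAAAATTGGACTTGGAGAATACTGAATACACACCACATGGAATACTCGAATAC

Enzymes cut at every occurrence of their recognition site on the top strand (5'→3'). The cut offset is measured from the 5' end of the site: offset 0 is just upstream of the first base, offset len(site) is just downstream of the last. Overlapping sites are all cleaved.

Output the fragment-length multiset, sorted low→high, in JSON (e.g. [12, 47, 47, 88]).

Scan for sites:
  HnxIX (GAATAC, off=2): starts [1, 10, 34, 48, 60, 71, 85, 99, 118, 133, 139, 156, 162, 190, 197, 213, 221] → cuts [3, 12, 36, 50, 62, 73, 87, 101, 120, 135, 141, 158, 164, 192, 199, 215, 223]
  LmaII (TTGGA, off=2): starts [18, 66, 78, 94, 105, 110, 150, 179, 185] → cuts [20, 68, 80, 96, 107, 112, 152, 181, 187]

Pooled cuts: [3, 12, 20, 36, 50, 62, 68, 73, 80, 87, 96, 101, 107, 112, 120, 135, 141, 152, 158, 164, 181, 187, 192, 199, 215, 223]

Fragment lengths:
  3→12: 9 bp
  12→20: 8 bp
  20→36: 16 bp
  36→50: 14 bp
  50→62: 12 bp
  62→68: 6 bp
  68→73: 5 bp
  73→80: 7 bp
  80→87: 7 bp
  87→96: 9 bp
  96→101: 5 bp
  101→107: 6 bp
  107→112: 5 bp
  112→120: 8 bp
  120→135: 15 bp
  135→141: 6 bp
  141→152: 11 bp
  152→158: 6 bp
  158→164: 6 bp
  164→181: 17 bp
  181→187: 6 bp
  187→192: 5 bp
  192→199: 7 bp
  199→215: 16 bp
  215→223: 8 bp
  223→3 (wrap): 227-223+3 = 7 bp

[5,5,5,5,6,6,6,6,6,6,7,7,7,7,8,8,8,9,9,11,12,14,15,16,16,17]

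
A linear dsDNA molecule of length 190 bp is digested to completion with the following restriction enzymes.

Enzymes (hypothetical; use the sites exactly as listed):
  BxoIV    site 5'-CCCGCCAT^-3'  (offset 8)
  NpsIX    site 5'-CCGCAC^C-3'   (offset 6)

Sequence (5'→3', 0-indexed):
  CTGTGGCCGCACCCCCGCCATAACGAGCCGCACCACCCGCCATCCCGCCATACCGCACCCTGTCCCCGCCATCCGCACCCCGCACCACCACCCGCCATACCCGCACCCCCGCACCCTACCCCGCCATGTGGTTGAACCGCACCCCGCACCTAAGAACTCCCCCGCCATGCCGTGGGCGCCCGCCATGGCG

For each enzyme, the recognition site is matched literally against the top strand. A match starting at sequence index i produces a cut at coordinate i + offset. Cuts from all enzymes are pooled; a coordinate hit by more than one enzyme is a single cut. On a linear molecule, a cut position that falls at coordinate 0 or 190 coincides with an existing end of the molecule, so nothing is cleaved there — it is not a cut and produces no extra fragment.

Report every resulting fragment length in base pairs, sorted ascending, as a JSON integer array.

Per-enzyme occurrences:
  BxoIV CCCGCCAT/8: at [13, 35, 43, 64, 90, 119, 160, 178] ⇒ [21, 43, 51, 72, 98, 127, 168, 186]
  NpsIX CCGCACC/6: at [6, 27, 52, 72, 79, 100, 108, 136, 143] ⇒ [12, 33, 58, 78, 85, 106, 114, 142, 149]

All cut coordinates (distinct, sorted): [12, 21, 33, 43, 51, 58, 72, 78, 85, 98, 106, 114, 127, 142, 149, 168, 186]

Fragment lengths:
  [0,12): 12 bp
  [12,21): 9 bp
  [21,33): 12 bp
  [33,43): 10 bp
  [43,51): 8 bp
  [51,58): 7 bp
  [58,72): 14 bp
  [72,78): 6 bp
  [78,85): 7 bp
  [85,98): 13 bp
  [98,106): 8 bp
  [106,114): 8 bp
  [114,127): 13 bp
  [127,142): 15 bp
  [142,149): 7 bp
  [149,168): 19 bp
  [168,186): 18 bp
  [186,190): 4 bp

[4,6,7,7,7,8,8,8,9,10,12,12,13,13,14,15,18,19]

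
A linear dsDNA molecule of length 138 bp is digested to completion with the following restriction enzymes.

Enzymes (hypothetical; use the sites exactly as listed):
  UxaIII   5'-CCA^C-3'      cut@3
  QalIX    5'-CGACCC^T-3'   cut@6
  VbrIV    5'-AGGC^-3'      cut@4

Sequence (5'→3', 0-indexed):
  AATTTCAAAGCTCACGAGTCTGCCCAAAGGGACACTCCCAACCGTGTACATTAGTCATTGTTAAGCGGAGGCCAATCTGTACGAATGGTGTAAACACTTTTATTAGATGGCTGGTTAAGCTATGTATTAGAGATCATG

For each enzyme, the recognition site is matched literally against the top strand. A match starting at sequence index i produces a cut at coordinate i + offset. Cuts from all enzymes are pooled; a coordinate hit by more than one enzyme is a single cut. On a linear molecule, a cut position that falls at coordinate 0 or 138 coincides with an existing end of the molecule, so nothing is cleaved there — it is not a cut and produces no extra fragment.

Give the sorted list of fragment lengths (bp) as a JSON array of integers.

Scan for sites:
  UxaIII (CCAC, off=3): no sites
  QalIX (CGACCCT, off=6): no sites
  VbrIV AGGC/4: at [68] ⇒ [72]

Pooled cuts: [72]

Fragment lengths:
  [0,72): 72 bp
  [72,138): 66 bp

[66,72]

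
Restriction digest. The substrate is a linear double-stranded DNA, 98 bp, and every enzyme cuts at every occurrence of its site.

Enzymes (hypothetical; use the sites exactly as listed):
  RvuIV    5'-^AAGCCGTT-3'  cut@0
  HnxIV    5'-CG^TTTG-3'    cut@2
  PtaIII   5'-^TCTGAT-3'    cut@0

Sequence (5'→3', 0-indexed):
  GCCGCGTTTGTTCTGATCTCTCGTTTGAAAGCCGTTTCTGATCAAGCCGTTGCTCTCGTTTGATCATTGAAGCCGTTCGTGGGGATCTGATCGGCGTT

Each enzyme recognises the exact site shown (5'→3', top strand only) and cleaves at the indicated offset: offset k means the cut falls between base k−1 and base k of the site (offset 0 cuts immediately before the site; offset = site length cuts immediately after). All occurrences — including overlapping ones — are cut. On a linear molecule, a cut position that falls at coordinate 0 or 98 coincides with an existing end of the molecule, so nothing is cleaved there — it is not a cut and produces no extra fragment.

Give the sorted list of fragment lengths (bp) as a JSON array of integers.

Per-enzyme occurrences:
  RvuIV (AAGCCGTT, off=0): starts [28, 43, 69] → cuts [28, 43, 69]
  HnxIV (CGTTTG, off=2): starts [4, 21, 56] → cuts [6, 23, 58]
  PtaIII (TCTGAT, off=0): starts [11, 36, 85] → cuts [11, 36, 85]

All cut coordinates (distinct, sorted): [6, 11, 23, 28, 36, 43, 58, 69, 85]

Fragment lengths:
  [0,6): 6 bp
  [6,11): 5 bp
  [11,23): 12 bp
  [23,28): 5 bp
  [28,36): 8 bp
  [36,43): 7 bp
  [43,58): 15 bp
  [58,69): 11 bp
  [69,85): 16 bp
  [85,98): 13 bp

[5,5,6,7,8,11,12,13,15,16]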